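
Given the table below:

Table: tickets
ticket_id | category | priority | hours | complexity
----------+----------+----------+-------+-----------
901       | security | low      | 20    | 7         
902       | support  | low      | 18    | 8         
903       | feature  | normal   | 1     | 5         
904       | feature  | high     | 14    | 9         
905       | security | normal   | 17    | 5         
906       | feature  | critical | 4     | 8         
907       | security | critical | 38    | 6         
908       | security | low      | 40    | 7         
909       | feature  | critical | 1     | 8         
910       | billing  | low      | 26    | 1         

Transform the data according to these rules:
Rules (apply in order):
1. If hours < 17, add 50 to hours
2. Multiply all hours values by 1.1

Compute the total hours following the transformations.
416.9

Step 1: Apply Rule 1 - Add 50 to records with hours < 17
  - 4 records affected: 20 + (4 × 50) = 220
  - Unaffected records: 159
  - Sum after Rule 1: 379
Step 2: Apply Rule 2 - Multiply all by 1.1
  - 379 × 1.1 = 416.9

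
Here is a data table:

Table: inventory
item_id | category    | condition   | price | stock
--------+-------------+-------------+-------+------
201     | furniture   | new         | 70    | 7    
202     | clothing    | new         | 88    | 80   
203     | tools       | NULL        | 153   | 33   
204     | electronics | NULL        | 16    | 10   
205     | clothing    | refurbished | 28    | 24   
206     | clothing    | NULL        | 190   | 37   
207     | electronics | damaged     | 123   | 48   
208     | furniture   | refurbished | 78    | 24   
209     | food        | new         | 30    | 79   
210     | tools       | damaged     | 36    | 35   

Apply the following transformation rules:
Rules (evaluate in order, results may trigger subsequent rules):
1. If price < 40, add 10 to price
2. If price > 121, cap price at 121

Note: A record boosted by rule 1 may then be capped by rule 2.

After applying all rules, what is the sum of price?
749

Step 1: Apply rule 1 to records with price < 40
  - 4 records get bonus of 10
  - Of these, 0 records then exceed 121 and get capped
Step 2: Apply rule 2 to records with price > 121
  - 3 records (original) are capped
Step 3: Calculate final sum = 749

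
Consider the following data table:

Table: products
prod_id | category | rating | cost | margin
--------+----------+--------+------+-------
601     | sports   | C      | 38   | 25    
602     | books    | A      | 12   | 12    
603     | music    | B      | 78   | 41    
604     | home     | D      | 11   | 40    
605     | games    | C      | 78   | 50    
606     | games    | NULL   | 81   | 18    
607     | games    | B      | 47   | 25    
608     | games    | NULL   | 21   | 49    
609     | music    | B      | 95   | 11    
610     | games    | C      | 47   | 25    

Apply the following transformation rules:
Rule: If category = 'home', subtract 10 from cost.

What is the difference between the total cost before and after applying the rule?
10

Step 1: Original sum of cost = 508
Step 2: 1 records have category = 'home'
Step 3: Each affected record changes by -10
Step 4: Total change = 1 × -10 = -10
Step 5: New sum = 508 + -10 = 498
Step 6: Difference = |498 - 508| = 10
        (Sum decreased by 10)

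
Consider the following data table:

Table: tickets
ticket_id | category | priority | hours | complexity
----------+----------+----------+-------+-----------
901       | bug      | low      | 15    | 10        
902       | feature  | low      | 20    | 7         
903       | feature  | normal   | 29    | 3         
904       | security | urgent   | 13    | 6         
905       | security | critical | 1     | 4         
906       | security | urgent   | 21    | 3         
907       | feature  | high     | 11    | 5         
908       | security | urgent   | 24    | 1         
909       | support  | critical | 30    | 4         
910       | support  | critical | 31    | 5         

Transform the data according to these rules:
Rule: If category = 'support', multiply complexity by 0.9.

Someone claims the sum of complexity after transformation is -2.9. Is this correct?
No, the correct result is 47.1.

Step 1: Calculate the correct sum after transformation
Step 2: Apply multiplier 0.9 to records where category = 'support'
Step 3: Correct result = 47.1
Step 4: Claimed result = -2.9
Step 5: 47.1 ≠ -2.9
Conclusion: The claimed result is incorrect. The correct answer is 47.1.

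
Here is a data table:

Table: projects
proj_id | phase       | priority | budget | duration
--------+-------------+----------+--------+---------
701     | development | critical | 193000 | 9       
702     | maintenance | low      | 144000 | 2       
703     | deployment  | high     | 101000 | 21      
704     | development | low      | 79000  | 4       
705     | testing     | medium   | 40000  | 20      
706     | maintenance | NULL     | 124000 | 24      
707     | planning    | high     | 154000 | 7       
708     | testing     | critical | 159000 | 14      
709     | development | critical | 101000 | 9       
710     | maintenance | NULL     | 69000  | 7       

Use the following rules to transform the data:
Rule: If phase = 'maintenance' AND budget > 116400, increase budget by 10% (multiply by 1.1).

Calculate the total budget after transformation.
1190800.0

Step 1: Find records where phase = 'maintenance' AND budget > 116400
Step 2: 2 records match, summing to 268000
Step 3: After multiplier: 268000 × 1.1 = 294800.0
Step 4: Unaffected records sum: 896000
Step 5: Final sum = 294800.0 + 896000 = 1190800.0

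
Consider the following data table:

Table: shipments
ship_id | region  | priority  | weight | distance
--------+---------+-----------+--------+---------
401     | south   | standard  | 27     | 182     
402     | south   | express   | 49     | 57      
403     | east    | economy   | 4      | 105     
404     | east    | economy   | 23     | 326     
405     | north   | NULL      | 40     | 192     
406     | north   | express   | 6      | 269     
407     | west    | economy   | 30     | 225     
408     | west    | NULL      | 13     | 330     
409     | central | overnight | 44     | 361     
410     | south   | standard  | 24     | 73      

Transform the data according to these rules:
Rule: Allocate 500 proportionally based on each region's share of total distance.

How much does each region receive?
central: 85.14, east: 101.65, north: 108.73, south: 73.58, west: 130.9

Step 1: Calculate total distance = 2120
Step 2: Calculate each region's proportion:
  central: 361/2120 = 17.03% → 85.14
  east: 431/2120 = 20.33% → 101.65
  north: 461/2120 = 21.75% → 108.73
  south: 312/2120 = 14.72% → 73.58
  west: 555/2120 = 26.18% → 130.9
Step 3: Verify: sum of allocations ≈ 500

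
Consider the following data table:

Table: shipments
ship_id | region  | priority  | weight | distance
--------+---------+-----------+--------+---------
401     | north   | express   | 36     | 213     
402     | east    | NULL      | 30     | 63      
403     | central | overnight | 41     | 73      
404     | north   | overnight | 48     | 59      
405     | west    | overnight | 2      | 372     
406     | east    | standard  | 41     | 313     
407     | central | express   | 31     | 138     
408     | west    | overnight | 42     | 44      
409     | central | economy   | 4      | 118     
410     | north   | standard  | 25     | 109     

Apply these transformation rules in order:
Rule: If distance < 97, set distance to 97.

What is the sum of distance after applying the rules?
1651

Step 1: 4 records have distance < 97
Step 2: These records originally summed to 239
Step 3: After setting to minimum: 4 × 97 = 388
Step 4: Unaffected records sum: 1263
Step 5: Final sum = 388 + 1263 = 1651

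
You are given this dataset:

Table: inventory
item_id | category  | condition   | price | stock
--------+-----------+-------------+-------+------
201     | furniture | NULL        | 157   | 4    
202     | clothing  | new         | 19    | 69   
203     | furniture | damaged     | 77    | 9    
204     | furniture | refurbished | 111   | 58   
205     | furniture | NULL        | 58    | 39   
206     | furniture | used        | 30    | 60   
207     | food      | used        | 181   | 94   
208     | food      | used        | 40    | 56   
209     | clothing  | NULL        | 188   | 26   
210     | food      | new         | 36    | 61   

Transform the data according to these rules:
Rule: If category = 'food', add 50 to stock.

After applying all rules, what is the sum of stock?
626

Step 1: Count records where category = 'food': 3
Step 2: Total bonus added: 3 × 50 = 150
Step 3: Original sum of stock: 476
Step 4: Final sum = 476 + 150 = 626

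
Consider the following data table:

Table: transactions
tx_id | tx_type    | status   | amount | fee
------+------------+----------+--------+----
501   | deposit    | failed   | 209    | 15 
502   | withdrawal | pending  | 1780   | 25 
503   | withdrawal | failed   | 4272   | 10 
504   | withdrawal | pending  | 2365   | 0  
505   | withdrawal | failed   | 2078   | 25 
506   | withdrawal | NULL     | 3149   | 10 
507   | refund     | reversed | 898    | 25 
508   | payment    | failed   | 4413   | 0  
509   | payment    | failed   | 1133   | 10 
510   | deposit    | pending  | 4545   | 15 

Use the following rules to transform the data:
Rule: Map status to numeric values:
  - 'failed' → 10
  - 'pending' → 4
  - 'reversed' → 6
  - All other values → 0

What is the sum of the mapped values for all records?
68

Step 1: Apply mapping to each record
Step 2: Count by status:
  'failed': 5 records × 10 = 50
  'pending': 3 records × 4 = 12
  'reversed': 1 records × 6 = 6
Step 3: Sum all mapped values = 68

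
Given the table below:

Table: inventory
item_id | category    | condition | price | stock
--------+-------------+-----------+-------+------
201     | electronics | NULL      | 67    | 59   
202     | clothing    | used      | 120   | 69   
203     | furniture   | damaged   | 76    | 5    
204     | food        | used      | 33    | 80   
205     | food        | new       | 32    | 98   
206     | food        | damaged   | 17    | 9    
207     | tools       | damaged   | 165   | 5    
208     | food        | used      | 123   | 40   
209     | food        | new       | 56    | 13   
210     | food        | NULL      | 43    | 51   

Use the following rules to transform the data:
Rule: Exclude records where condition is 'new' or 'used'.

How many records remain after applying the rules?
5

Step 1: Count records to exclude
  - 2 (new) + 3 (used) = 5 records
Step 2: Total records: 10
Step 3: Remaining = 10 - 5 = 5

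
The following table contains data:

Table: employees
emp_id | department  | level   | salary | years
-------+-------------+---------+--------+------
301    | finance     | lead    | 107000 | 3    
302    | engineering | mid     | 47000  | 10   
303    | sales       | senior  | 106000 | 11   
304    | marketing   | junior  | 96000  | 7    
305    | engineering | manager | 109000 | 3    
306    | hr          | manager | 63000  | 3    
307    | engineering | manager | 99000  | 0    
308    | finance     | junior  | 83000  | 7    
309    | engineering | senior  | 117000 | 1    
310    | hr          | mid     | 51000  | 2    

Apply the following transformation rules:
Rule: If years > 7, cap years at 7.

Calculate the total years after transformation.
40

Step 1: 2 records have years > 7
Step 2: These records originally summed to 21
Step 3: After capping: 2 × 7 = 14
Step 4: Unaffected records sum: 26
Step 5: Final sum = 14 + 26 = 40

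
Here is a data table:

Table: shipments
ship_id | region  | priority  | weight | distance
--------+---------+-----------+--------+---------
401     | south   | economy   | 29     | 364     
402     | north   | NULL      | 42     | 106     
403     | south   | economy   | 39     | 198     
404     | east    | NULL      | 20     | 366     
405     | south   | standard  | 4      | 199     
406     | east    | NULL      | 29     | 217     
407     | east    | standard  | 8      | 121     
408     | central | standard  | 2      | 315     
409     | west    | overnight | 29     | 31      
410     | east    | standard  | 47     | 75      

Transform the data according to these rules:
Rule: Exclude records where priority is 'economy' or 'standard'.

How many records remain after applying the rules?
4

Step 1: Count records to exclude
  - 2 (economy) + 4 (standard) = 6 records
Step 2: Total records: 10
Step 3: Remaining = 10 - 6 = 4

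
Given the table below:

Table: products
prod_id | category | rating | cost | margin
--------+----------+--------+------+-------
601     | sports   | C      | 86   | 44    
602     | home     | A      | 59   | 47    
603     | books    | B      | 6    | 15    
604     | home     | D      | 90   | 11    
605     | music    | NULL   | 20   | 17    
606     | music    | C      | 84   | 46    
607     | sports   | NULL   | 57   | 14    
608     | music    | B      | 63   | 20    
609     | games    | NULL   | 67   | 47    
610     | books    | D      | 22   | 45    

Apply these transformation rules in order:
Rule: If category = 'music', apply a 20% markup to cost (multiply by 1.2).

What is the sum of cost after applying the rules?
587.4

Step 1: Records with category = 'music' have total cost = 167
Step 2: Apply multiplier: 167 × 1.2 = 200.4
Step 3: Other records total: 387
Step 4: Final sum = 200.4 + 387 = 587.4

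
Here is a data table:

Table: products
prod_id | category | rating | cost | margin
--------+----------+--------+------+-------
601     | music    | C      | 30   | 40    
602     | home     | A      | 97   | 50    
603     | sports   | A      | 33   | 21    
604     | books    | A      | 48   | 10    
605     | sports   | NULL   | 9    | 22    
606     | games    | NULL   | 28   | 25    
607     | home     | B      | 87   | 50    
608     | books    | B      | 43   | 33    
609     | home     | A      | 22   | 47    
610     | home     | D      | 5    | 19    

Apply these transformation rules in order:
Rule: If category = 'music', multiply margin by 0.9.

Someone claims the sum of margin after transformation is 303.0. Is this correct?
No, the correct result is 313.0.

Step 1: Calculate the correct sum after transformation
Step 2: Apply multiplier 0.9 to records where category = 'music'
Step 3: Correct result = 313.0
Step 4: Claimed result = 303.0
Step 5: 313.0 ≠ 303.0
Conclusion: The claimed result is incorrect. The correct answer is 313.0.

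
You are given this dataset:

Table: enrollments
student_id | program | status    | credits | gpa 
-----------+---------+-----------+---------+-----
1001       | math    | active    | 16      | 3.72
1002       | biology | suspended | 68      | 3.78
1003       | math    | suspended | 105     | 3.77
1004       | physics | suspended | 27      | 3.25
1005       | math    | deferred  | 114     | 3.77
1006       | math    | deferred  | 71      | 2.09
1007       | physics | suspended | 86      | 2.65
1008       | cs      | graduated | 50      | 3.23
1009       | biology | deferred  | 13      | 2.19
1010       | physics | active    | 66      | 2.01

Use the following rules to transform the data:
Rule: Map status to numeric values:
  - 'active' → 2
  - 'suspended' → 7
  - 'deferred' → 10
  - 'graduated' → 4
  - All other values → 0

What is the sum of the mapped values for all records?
66

Step 1: Apply mapping to each record
Step 2: Count by status:
  'active': 2 records × 2 = 4
  'suspended': 4 records × 7 = 28
  'deferred': 3 records × 10 = 30
  'graduated': 1 records × 4 = 4
Step 3: Sum all mapped values = 66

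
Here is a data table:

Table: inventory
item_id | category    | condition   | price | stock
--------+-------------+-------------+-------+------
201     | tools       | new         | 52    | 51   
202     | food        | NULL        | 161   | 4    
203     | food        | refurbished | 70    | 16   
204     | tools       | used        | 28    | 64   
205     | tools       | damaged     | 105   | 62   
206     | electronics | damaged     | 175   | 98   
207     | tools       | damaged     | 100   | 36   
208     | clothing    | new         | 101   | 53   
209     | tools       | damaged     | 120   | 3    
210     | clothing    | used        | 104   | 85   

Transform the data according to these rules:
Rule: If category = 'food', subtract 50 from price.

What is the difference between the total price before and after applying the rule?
100

Step 1: Original sum of price = 1016
Step 2: 2 records have category = 'food'
Step 3: Each affected record changes by -50
Step 4: Total change = 2 × -50 = -100
Step 5: New sum = 1016 + -100 = 916
Step 6: Difference = |916 - 1016| = 100
        (Sum decreased by 100)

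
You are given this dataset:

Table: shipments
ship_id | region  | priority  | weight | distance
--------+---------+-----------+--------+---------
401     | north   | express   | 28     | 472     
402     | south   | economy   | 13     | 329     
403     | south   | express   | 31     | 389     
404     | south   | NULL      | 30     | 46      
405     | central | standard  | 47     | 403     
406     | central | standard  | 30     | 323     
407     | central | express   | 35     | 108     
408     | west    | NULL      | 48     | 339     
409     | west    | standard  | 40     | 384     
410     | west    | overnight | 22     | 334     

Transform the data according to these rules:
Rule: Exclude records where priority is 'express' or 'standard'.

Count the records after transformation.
4

Step 1: Count records to exclude
  - 3 (express) + 3 (standard) = 6 records
Step 2: Total records: 10
Step 3: Remaining = 10 - 6 = 4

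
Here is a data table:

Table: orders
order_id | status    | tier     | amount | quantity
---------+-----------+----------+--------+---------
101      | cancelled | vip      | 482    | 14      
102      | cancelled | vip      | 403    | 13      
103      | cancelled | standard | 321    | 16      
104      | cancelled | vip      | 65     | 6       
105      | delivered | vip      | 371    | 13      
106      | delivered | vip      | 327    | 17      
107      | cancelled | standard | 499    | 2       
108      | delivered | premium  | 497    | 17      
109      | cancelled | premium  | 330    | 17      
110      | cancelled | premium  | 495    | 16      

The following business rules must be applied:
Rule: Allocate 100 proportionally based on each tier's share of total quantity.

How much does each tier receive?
premium: 38.17, standard: 13.74, vip: 48.09

Step 1: Calculate total quantity = 131
Step 2: Calculate each tier's proportion:
  premium: 50/131 = 38.17% → 38.17
  standard: 18/131 = 13.74% → 13.74
  vip: 63/131 = 48.09% → 48.09
Step 3: Verify: sum of allocations ≈ 100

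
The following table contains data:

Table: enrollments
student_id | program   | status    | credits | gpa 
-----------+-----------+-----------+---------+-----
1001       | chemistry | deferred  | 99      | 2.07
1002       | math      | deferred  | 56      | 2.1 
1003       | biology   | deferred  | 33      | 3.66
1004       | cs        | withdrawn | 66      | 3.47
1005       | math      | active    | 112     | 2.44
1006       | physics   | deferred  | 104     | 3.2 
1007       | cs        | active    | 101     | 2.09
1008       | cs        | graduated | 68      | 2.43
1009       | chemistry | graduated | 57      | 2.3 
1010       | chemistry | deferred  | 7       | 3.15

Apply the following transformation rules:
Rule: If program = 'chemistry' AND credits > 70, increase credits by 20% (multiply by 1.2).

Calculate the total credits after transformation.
722.8

Step 1: Find records where program = 'chemistry' AND credits > 70
Step 2: 1 records match, summing to 99
Step 3: After multiplier: 99 × 1.2 = 118.8
Step 4: Unaffected records sum: 604
Step 5: Final sum = 118.8 + 604 = 722.8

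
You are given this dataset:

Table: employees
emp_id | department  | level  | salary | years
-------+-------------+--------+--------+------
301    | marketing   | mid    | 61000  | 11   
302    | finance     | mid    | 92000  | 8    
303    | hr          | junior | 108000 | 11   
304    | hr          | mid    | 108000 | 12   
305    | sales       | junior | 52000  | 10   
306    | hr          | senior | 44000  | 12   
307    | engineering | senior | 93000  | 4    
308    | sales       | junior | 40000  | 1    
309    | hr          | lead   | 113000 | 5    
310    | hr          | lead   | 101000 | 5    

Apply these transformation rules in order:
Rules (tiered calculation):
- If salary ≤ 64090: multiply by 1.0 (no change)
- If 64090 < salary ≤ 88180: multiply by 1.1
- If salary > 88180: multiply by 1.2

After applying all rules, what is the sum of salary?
935000.0

Step 1: Tier 1 (salary ≤ 64090): 4 records, sum = 197000 × 1.0 = 197000.0
Step 2: Tier 2 (64090 < salary ≤ 88180): 0 records, sum = 0 × 1.1 = 0.0
Step 3: Tier 3 (salary > 88180): 6 records, sum = 615000 × 1.2 = 738000.0
Step 4: Final sum = 197000.0 + 0.0 + 738000.0 = 935000.0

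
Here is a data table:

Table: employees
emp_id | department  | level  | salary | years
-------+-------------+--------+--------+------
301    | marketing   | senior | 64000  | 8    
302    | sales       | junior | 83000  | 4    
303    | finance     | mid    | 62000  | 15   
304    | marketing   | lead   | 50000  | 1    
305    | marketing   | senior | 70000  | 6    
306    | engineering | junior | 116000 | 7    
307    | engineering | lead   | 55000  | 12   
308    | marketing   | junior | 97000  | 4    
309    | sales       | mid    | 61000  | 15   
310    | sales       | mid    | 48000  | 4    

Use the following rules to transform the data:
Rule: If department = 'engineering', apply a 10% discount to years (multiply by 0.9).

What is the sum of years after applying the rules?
74.1

Step 1: Records with department = 'engineering' have total years = 19
Step 2: Apply multiplier: 19 × 0.9 = 17.1
Step 3: Other records total: 57
Step 4: Final sum = 17.1 + 57 = 74.1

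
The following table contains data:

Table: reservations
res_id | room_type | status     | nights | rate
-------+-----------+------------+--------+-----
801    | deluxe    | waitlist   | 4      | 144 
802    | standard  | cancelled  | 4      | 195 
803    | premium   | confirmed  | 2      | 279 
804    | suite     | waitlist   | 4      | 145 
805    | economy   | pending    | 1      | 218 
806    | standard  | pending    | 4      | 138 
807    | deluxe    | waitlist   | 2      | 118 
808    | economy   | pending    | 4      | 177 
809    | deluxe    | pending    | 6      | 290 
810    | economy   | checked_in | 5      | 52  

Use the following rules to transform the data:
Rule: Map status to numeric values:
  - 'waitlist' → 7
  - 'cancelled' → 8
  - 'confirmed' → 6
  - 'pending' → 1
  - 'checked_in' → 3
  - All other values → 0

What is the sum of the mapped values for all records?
42

Step 1: Apply mapping to each record
Step 2: Count by status:
  'waitlist': 3 records × 7 = 21
  'cancelled': 1 records × 8 = 8
  'confirmed': 1 records × 6 = 6
  'pending': 4 records × 1 = 4
  'checked_in': 1 records × 3 = 3
Step 3: Sum all mapped values = 42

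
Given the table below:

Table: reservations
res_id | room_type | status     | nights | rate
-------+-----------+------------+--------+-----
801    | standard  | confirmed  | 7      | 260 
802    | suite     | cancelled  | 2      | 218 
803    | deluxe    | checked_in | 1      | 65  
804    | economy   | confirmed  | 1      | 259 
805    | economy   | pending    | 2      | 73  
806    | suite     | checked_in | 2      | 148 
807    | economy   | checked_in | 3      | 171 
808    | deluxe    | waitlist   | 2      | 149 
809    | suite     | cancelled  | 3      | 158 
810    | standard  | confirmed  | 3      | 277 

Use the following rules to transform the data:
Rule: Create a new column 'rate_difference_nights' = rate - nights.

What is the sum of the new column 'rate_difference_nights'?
1752

Step 1: For each record, compute rate - nights
Example calculations:
  260 - 7 = 253
  218 - 2 = 216
  65 - 1 = 64
  ...
Step 2: Sum all derived values
Step 3: Total = 1752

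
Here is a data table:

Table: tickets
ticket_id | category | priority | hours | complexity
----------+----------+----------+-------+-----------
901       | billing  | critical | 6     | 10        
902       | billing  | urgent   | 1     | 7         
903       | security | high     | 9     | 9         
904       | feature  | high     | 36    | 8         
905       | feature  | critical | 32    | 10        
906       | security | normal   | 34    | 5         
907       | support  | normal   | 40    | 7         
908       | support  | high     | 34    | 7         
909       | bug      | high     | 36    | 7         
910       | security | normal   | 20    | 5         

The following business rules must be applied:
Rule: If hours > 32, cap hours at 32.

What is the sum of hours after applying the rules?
228

Step 1: 5 records have hours > 32
Step 2: These records originally summed to 180
Step 3: After capping: 5 × 32 = 160
Step 4: Unaffected records sum: 68
Step 5: Final sum = 160 + 68 = 228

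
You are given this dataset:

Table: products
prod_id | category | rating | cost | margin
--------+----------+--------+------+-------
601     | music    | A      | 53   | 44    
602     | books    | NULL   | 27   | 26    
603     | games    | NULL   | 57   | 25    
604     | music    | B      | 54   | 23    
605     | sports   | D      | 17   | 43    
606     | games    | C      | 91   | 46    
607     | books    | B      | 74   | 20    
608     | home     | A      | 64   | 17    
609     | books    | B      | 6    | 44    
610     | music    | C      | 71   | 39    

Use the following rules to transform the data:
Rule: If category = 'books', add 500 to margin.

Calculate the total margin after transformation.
1827

Step 1: Count records where category = 'books': 3
Step 2: Total bonus added: 3 × 500 = 1500
Step 3: Original sum of margin: 327
Step 4: Final sum = 327 + 1500 = 1827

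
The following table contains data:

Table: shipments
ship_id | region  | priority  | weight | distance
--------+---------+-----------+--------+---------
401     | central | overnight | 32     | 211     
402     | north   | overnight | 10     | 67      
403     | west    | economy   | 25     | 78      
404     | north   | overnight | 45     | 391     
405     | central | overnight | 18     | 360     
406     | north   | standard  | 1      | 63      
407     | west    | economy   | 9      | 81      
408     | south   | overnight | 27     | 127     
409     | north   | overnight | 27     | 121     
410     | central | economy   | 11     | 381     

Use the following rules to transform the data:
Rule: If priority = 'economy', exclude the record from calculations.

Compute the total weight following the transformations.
160

Step 1: Identify records where priority = 'economy'
Step 2: The excluded records sum to 45
Step 3: Original total weight = 205
Step 4: Remaining total = 205 - 45 = 160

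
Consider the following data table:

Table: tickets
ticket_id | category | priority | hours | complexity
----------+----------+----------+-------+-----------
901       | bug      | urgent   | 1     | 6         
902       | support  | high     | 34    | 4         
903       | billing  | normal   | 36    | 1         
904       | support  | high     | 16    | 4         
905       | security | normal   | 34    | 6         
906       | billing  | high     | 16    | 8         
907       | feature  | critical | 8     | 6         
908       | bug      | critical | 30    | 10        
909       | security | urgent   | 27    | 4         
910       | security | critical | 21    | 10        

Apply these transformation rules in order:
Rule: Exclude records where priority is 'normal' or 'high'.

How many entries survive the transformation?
5

Step 1: Count records to exclude
  - 2 (normal) + 3 (high) = 5 records
Step 2: Total records: 10
Step 3: Remaining = 10 - 5 = 5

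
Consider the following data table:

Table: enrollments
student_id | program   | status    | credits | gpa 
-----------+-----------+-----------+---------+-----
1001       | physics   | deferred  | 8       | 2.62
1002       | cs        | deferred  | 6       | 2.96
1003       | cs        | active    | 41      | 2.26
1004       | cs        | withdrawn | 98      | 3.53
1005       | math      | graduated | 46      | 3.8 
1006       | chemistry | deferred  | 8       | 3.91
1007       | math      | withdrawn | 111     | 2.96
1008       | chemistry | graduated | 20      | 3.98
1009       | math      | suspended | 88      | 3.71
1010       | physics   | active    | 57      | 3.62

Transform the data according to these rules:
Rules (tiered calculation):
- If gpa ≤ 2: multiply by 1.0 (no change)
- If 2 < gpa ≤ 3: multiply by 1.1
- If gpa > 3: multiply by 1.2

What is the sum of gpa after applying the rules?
38.94

Step 1: Tier 1 (gpa ≤ 2): 0 records, sum = 0 × 1.0 = 0.0
Step 2: Tier 2 (2 < gpa ≤ 3): 4 records, sum = 10.8 × 1.1 = 11.88
Step 3: Tier 3 (gpa > 3): 6 records, sum = 22.55 × 1.2 = 27.06
Step 4: Final sum = 0.0 + 11.88 + 27.06 = 38.94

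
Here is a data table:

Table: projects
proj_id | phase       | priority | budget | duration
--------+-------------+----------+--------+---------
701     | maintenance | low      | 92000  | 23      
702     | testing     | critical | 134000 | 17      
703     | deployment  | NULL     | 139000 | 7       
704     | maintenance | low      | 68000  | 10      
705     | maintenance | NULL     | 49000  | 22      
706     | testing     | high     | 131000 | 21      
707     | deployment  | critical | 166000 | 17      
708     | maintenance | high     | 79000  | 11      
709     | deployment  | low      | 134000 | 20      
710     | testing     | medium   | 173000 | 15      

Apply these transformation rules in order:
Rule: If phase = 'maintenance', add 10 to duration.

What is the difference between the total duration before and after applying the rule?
40

Step 1: Original sum of duration = 163
Step 2: 4 records have phase = 'maintenance'
Step 3: Each affected record changes by 10
Step 4: Total change = 4 × 10 = 40
Step 5: New sum = 163 + 40 = 203
Step 6: Difference = |203 - 163| = 40
        (Sum increased by 40)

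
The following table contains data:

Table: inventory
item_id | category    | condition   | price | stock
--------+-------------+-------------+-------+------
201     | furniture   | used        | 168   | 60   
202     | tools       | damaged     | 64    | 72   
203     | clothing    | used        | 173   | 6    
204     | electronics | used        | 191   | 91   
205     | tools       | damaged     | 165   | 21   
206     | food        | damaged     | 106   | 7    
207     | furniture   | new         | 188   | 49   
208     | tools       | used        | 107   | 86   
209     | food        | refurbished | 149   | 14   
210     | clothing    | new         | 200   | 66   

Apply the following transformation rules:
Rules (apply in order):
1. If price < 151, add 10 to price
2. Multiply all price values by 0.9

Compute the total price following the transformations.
1395.9

Step 1: Apply Rule 1 - Add 10 to records with price < 151
  - 4 records affected: 426 + (4 × 10) = 466
  - Unaffected records: 1085
  - Sum after Rule 1: 1551
Step 2: Apply Rule 2 - Multiply all by 0.9
  - 1551 × 0.9 = 1395.9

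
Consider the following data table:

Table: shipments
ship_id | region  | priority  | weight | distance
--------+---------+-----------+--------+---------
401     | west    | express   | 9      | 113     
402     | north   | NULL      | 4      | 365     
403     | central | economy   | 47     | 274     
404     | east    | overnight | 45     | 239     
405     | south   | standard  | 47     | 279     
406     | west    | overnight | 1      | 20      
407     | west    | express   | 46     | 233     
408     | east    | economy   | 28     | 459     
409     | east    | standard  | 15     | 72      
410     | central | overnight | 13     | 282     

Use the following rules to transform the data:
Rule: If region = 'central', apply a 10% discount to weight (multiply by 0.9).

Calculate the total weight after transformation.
249.0

Step 1: Records with region = 'central' have total weight = 60
Step 2: Apply multiplier: 60 × 0.9 = 54.0
Step 3: Other records total: 195
Step 4: Final sum = 54.0 + 195 = 249.0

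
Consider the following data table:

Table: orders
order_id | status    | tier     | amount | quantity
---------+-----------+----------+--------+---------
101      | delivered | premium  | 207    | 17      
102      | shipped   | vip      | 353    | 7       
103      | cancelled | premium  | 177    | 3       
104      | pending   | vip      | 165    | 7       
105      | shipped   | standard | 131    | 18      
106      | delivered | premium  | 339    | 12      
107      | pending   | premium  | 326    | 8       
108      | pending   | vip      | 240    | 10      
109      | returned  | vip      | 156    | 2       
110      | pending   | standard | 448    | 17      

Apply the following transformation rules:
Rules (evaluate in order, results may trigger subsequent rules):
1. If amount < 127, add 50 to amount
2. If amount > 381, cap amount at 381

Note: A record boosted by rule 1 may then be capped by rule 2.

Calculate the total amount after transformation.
2475

Step 1: Apply rule 1 to records with amount < 127
  - 0 records get bonus of 50
  - Of these, 0 records then exceed 381 and get capped
Step 2: Apply rule 2 to records with amount > 381
  - 1 records (original) are capped
Step 3: Calculate final sum = 2475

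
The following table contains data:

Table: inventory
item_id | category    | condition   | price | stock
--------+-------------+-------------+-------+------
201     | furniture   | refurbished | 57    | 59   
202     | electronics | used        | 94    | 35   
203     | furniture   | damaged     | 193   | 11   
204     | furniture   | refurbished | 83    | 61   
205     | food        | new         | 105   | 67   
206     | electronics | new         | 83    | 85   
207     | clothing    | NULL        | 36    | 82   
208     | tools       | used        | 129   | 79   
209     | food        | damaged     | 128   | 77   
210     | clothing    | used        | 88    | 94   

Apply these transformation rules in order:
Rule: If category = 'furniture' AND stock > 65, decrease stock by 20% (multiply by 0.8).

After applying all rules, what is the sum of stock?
650

Step 1: Find records where category = 'furniture' AND stock > 65
Step 2: 0 records match, summing to 0
Step 3: After multiplier: 0 × 0.8 = 0.0
Step 4: Unaffected records sum: 650
Step 5: Final sum = 0.0 + 650 = 650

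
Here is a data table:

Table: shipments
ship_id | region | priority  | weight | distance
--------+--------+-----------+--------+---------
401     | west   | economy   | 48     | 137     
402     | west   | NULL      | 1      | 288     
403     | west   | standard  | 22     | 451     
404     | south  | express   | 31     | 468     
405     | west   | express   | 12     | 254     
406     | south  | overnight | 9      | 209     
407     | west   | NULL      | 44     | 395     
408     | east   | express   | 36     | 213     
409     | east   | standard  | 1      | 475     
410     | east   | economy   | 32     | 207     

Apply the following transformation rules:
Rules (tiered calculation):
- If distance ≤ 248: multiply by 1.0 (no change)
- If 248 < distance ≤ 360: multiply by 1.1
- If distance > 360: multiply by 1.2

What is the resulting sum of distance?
3509.0

Step 1: Tier 1 (distance ≤ 248): 4 records, sum = 766 × 1.0 = 766.0
Step 2: Tier 2 (248 < distance ≤ 360): 2 records, sum = 542 × 1.1 = 596.2
Step 3: Tier 3 (distance > 360): 4 records, sum = 1789 × 1.2 = 2146.8
Step 4: Final sum = 766.0 + 596.2 + 2146.8 = 3509.0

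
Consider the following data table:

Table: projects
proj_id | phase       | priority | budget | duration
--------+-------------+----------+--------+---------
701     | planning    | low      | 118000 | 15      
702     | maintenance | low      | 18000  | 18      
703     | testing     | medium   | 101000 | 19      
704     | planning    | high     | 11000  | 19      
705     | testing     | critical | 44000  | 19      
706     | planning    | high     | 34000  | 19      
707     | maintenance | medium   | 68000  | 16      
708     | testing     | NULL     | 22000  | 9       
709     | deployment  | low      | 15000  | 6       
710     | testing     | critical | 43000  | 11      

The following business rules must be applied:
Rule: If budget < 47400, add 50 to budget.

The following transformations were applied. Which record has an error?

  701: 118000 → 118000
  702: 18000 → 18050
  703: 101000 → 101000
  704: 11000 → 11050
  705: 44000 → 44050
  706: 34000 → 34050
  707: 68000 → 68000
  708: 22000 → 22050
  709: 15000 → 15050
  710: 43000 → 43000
Record 710 has an error. The correct transformed value should be 43050, not 43000.

Step 1: Check each record against the rule
Step 2: Record 710 has budget = 43000
Step 3: Since 43000 < 47400, the bonus should have been applied
Step 4: Correct value = 43050, but claimed value = 43000
Conclusion: Record 710 has the error.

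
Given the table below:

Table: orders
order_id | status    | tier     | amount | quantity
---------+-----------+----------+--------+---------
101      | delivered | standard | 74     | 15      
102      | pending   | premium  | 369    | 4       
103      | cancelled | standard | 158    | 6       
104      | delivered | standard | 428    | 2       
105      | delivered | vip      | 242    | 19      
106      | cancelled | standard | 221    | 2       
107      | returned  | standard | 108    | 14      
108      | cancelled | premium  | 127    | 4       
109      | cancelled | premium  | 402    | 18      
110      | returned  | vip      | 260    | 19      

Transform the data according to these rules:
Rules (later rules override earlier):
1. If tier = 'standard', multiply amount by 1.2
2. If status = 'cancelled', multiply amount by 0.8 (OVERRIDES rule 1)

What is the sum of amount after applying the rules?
2329.4

Step 1: Rule 2 takes priority for records with status = 'cancelled'
  - 4 records: 908 × 0.8 = 726.4
Step 2: Rule 1 applies to remaining records with tier = 'standard'
  - 3 records: 610 × 1.2 = 732.0
Step 3: Other records unchanged: 871
Step 4: Final sum = 726.4 + 732.0 + 871 = 2329.4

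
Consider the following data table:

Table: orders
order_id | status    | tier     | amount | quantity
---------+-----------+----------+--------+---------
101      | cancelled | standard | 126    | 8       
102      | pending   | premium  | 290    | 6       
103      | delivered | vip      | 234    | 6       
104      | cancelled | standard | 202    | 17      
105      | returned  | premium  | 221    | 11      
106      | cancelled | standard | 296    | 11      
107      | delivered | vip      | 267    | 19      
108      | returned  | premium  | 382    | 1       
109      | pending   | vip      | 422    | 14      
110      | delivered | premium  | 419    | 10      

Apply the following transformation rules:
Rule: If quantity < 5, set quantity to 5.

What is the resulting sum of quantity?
107

Step 1: 1 records have quantity < 5
Step 2: These records originally summed to 1
Step 3: After setting to minimum: 1 × 5 = 5
Step 4: Unaffected records sum: 102
Step 5: Final sum = 5 + 102 = 107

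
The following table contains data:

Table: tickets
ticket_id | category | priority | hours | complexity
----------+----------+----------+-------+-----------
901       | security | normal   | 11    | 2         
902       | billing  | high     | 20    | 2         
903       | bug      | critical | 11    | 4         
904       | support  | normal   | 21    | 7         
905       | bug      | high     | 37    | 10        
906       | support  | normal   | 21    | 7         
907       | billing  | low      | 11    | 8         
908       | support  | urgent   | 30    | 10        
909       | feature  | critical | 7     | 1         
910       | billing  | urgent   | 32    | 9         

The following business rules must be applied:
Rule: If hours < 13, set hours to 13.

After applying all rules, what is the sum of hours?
213

Step 1: 4 records have hours < 13
Step 2: These records originally summed to 40
Step 3: After setting to minimum: 4 × 13 = 52
Step 4: Unaffected records sum: 161
Step 5: Final sum = 52 + 161 = 213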